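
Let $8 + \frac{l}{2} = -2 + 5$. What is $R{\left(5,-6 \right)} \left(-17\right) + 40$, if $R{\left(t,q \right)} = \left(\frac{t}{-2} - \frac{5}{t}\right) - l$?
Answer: $- \frac{141}{2} \approx -70.5$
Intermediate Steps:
$l = -10$ ($l = -16 + 2 \left(-2 + 5\right) = -16 + 2 \cdot 3 = -16 + 6 = -10$)
$R{\left(t,q \right)} = 10 - \frac{5}{t} - \frac{t}{2}$ ($R{\left(t,q \right)} = \left(\frac{t}{-2} - \frac{5}{t}\right) - -10 = \left(t \left(- \frac{1}{2}\right) - \frac{5}{t}\right) + 10 = \left(- \frac{t}{2} - \frac{5}{t}\right) + 10 = \left(- \frac{5}{t} - \frac{t}{2}\right) + 10 = 10 - \frac{5}{t} - \frac{t}{2}$)
$R{\left(5,-6 \right)} \left(-17\right) + 40 = \left(10 - \frac{5}{5} - \frac{5}{2}\right) \left(-17\right) + 40 = \left(10 - 1 - \frac{5}{2}\right) \left(-17\right) + 40 = \frac{13}{2} \left(-17\right) + 40 = - \frac{221}{2} + 40 = - \frac{141}{2}$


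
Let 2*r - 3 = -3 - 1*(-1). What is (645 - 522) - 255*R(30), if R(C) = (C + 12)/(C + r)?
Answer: -13917/61 ≈ -228.15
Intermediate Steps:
r = 1/2 (r = 3/2 + (-3 - 1*(-1))/2 = 3/2 + (-3 + 1)/2 = 3/2 + (1/2)*(-2) = 3/2 - 1 = 1/2 ≈ 0.50000)
R(C) = (12 + C)/(1/2 + C) (R(C) = (C + 12)/(C + 1/2) = (12 + C)/(1/2 + C))
(645 - 522) - 255*R(30) = (645 - 522) - 510*(12 + 30)/(1 + 2*30) = 123 - 510*42/(1 + 60) = 123 - 510*42/61 = 123 - 255*84/61 = 123 - 21420/61 = -13917/61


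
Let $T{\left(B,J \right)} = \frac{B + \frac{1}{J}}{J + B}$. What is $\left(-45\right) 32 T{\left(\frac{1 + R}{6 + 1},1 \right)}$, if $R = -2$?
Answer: $-1440$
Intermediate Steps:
$T{\left(B,J \right)} = \frac{B + \frac{1}{J}}{B + J}$
$\left(-45\right) 32 T{\left(\frac{1 + R}{6 + 1},1 \right)} = \left(-45\right) 32 \frac{1 + \frac{1 - 2}{6 + 1} \cdot 1}{1 \left(\frac{1 - 2}{6 + 1} + 1\right)} = - 1440 \cdot 1 \frac{1}{- \frac{1}{7} + 1} \left(1 + - \frac{1}{7} \cdot 1\right) = - 1440 \cdot 1 \frac{1}{\left(-1\right) \frac{1}{7} + 1} \left(1 + \left(-1\right) \frac{1}{7} \cdot 1\right) = - 1440 \cdot 1 \frac{1}{- \frac{1}{7} + 1} \left(1 - \frac{1}{7}\right) = - 1440 \cdot 1 \frac{1}{\frac{6}{7}} \left(1 - \frac{1}{7}\right) = - 1440 \cdot 1 \cdot \frac{7}{6} \cdot \frac{6}{7} = \left(-1440\right) 1 = -1440$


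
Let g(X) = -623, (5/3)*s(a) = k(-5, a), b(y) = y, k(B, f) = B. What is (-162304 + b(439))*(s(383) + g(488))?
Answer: 101327490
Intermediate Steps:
s(a) = -3 (s(a) = (⅗)*(-5) = -3)
(-162304 + b(439))*(s(383) + g(488)) = (-162304 + 439)*(-3 - 623) = -161865*(-626) = 101327490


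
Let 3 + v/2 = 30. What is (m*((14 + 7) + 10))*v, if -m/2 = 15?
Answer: -50220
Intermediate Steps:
m = -30 (m = -2*15 = -30)
v = 54 (v = -6 + 2*30 = -6 + 60 = 54)
(m*((14 + 7) + 10))*v = -30*((14 + 7) + 10)*54 = -30*(21 + 10)*54 = -30*31*54 = -930*54 = -50220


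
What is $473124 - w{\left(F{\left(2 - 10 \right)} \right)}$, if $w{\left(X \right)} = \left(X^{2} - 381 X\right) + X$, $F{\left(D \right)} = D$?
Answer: $470020$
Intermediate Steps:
$w{\left(X \right)} = X^{2} - 380 X$
$473124 - w{\left(F{\left(2 - 10 \right)} \right)} = 473124 - \left(2 - 10\right) \left(-380 + \left(2 - 10\right)\right) = 473124 - - 8 \left(-380 - 8\right) = 473124 - \left(-8\right) \left(-388\right) = 473124 - 3104 = 470020$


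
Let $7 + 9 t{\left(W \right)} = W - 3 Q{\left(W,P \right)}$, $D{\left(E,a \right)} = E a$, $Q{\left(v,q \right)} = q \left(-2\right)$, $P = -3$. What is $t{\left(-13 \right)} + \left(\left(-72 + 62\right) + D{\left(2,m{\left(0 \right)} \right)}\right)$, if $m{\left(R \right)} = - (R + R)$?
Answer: $- \frac{128}{9} \approx -14.222$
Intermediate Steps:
$m{\left(R \right)} = - 2 R$
$Q{\left(v,q \right)} = - 2 q$
$t{\left(W \right)} = - \frac{25}{9} + \frac{W}{9}$ ($t{\left(W \right)} = - \frac{7}{9} + \frac{W - 3 \left(\left(-2\right) \left(-3\right)\right)}{9} = - \frac{7}{9} + \frac{W - 18}{9} = - \frac{7}{9} + \frac{-18 + W}{9} = - \frac{7}{9} + \left(-2 + \frac{W}{9}\right) = - \frac{25}{9} + \frac{W}{9}$)
$t{\left(-13 \right)} + \left(\left(-72 + 62\right) + D{\left(2,m{\left(0 \right)} \right)}\right) = \left(- \frac{25}{9} + \frac{1}{9} \left(-13\right)\right) + \left(\left(-72 + 62\right) + 2 \left(\left(-2\right) 0\right)\right) = \left(- \frac{25}{9} - \frac{13}{9}\right) + \left(-10 + 2 \cdot 0\right) = - \frac{38}{9} + \left(-10 + 0\right) = - \frac{38}{9} - 10 = - \frac{128}{9}$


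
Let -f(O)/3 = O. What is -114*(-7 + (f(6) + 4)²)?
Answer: -21546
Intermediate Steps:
f(O) = -3*O
-114*(-7 + (f(6) + 4)²) = -114*(-7 + (-3*6 + 4)²) = -114*(-7 + (-18 + 4)²) = -114*(-7 + (-14)²) = -114*(-7 + 196) = -114*189 = -21546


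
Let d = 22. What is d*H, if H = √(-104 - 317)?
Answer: 22*I*√421 ≈ 451.4*I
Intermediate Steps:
H = I*√421 (H = √(-421) = I*√421 ≈ 20.518*I)
d*H = 22*(I*√421) = 22*I*√421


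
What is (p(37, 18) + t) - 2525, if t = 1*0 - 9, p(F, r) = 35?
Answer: -2499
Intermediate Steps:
t = -9 (t = 0 - 9 = -9)
(p(37, 18) + t) - 2525 = (35 - 9) - 2525 = 26 - 2525 = -2499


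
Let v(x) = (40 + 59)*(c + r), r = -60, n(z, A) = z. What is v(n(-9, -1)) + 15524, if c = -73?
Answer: 2357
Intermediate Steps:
v(x) = -13167 (v(x) = (40 + 59)*(-73 - 60) = 99*(-133) = -13167)
v(n(-9, -1)) + 15524 = -13167 + 15524 = 2357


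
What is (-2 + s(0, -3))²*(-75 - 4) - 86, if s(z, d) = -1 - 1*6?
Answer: -6485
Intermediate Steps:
s(z, d) = -7 (s(z, d) = -1 - 6 = -7)
(-2 + s(0, -3))²*(-75 - 4) - 86 = (-2 - 7)²*(-75 - 4) - 86 = (-9)²*(-79) - 86 = 81*(-79) - 86 = -6399 - 86 = -6485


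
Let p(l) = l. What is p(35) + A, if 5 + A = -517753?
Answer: -517723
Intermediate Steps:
A = -517758 (A = -5 - 517753 = -517758)
p(35) + A = 35 - 517758 = -517723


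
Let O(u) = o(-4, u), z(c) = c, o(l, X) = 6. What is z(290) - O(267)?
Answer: 284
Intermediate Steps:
O(u) = 6
z(290) - O(267) = 290 - 1*6 = 290 - 6 = 284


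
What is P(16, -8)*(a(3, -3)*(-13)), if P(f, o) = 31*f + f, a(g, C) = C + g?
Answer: 0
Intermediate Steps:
P(f, o) = 32*f
P(16, -8)*(a(3, -3)*(-13)) = (32*16)*((-3 + 3)*(-13)) = 512*(0*(-13)) = 512*0 = 0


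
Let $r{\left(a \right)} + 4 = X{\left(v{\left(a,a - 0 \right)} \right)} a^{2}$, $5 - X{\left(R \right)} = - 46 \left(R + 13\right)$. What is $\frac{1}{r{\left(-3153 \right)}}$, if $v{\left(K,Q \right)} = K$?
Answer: $- \frac{1}{1435887408919} \approx -6.9643 \cdot 10^{-13}$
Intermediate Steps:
$X{\left(R \right)} = 603 + 46 R$ ($X{\left(R \right)} = 5 - - 46 \left(R + 13\right) = 5 - - 46 \left(13 + R\right) = 5 - \left(-598 - 46 R\right) = 5 + \left(598 + 46 R\right) = 603 + 46 R$)
$r{\left(a \right)} = -4 + a^{2} \left(603 + 46 a\right)$ ($r{\left(a \right)} = -4 + \left(603 + 46 a\right) a^{2} = -4 + a^{2} \left(603 + 46 a\right)$)
$\frac{1}{r{\left(-3153 \right)}} = \frac{1}{-4 + \left(-3153\right)^{2} \left(603 + 46 \left(-3153\right)\right)} = \frac{1}{-4 + 9941409 \left(603 - 145038\right)} = \frac{1}{-4 + 9941409 \left(-144435\right)} = \frac{1}{-4 - 1435887408915} = \frac{1}{-1435887408919} = - \frac{1}{1435887408919}$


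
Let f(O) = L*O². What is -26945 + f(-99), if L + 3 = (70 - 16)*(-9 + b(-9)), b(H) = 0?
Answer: -4819634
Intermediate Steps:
L = -489 (L = -3 + (70 - 16)*(-9 + 0) = -3 + 54*(-9) = -3 - 486 = -489)
f(O) = -489*O²
-26945 + f(-99) = -26945 - 489*(-99)² = -26945 - 489*9801 = -26945 - 4792689 = -4819634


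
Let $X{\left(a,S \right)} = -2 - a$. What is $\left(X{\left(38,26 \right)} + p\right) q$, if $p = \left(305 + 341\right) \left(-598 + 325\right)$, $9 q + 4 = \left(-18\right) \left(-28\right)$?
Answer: $- \frac{88199000}{9} \approx -9.7999 \cdot 10^{6}$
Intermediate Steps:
$q = \frac{500}{9}$ ($q = - \frac{4}{9} + \frac{\left(-18\right) \left(-28\right)}{9} = - \frac{4}{9} + \frac{1}{9} \cdot 504 = - \frac{4}{9} + 56 = \frac{500}{9} \approx 55.556$)
$p = -176358$ ($p = 646 \left(-273\right) = -176358$)
$\left(X{\left(38,26 \right)} + p\right) q = \left(\left(-2 - 38\right) - 176358\right) \frac{500}{9} = \left(-40 - 176358\right) \frac{500}{9} = \left(-176398\right) \frac{500}{9} = - \frac{88199000}{9}$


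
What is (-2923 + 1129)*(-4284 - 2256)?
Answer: 11732760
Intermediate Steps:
(-2923 + 1129)*(-4284 - 2256) = -1794*(-6540) = 11732760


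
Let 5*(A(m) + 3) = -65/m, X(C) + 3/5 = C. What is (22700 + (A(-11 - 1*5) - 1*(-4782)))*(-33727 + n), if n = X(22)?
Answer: -4631117841/5 ≈ -9.2622e+8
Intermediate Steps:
X(C) = -3/5 + C
A(m) = -3 - 13/m (A(m) = -3 + (-65/m)/5 = -3 - 13/m)
n = 107/5 (n = -3/5 + 22 = 107/5 ≈ 21.400)
(22700 + (A(-11 - 1*5) - 1*(-4782)))*(-33727 + n) = (22700 + ((-3 - 13/(-11 - 1*5)) - 1*(-4782)))*(-33727 + 107/5) = (22700 + ((-3 - 13/(-11 - 5)) + 4782))*(-168528/5) = (22700 + ((-3 - 13/(-16)) + 4782))*(-168528/5) = (22700 + ((-3 - 13*(-1/16)) + 4782))*(-168528/5) = (22700 + ((-3 + 13/16) + 4782))*(-168528/5) = (22700 + (-35/16 + 4782))*(-168528/5) = (22700 + 76477/16)*(-168528/5) = (439677/16)*(-168528/5) = -4631117841/5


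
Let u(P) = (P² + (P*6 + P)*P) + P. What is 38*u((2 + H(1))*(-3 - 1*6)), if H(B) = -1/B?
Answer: 24282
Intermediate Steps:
u(P) = P + 8*P² (u(P) = (P² + (6*P + P)*P) + P = (P² + (7*P)*P) + P = (P² + 7*P²) + P = 8*P² + P = P + 8*P²)
38*u((2 + H(1))*(-3 - 1*6)) = 38*(((2 - 1/1)*(-3 - 1*6))*(1 + 8*((2 - 1/1)*(-3 - 1*6)))) = 38*(((2 - 1*1)*(-3 - 6))*(1 + 8*((2 - 1*1)*(-3 - 6)))) = 38*(((2 - 1)*(-9))*(1 + 8*((2 - 1)*(-9)))) = 38*((1*(-9))*(1 + 8*(1*(-9)))) = 38*(-9*(1 + 8*(-9))) = 38*(-9*(1 - 72)) = 38*(-9*(-71)) = 38*639 = 24282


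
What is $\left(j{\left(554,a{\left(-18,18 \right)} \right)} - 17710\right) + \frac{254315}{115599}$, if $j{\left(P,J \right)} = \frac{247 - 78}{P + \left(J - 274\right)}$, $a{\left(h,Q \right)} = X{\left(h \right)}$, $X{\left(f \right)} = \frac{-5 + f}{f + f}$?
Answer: $- \frac{20680177855109}{1167896697} \approx -17707.0$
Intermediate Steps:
$X{\left(f \right)} = \frac{-5 + f}{2 f}$
$a{\left(h,Q \right)} = \frac{-5 + h}{2 h}$
$j{\left(P,J \right)} = \frac{169}{-274 + J + P}$ ($j{\left(P,J \right)} = \frac{169}{P + \left(-274 + J\right)} = \frac{169}{-274 + J + P}$)
$\left(j{\left(554,a{\left(-18,18 \right)} \right)} - 17710\right) + \frac{254315}{115599} = \left(\frac{169}{-274 + \frac{-5 - 18}{2 \left(-18\right)} + 554} - 17710\right) + \frac{254315}{115599} = \left(\frac{169}{-274 + \frac{1}{2} \left(- \frac{1}{18}\right) \left(-23\right) + 554} - 17710\right) + 254315 \cdot \frac{1}{115599} = \left(\frac{169}{-274 + \frac{23}{36} + 554} - 17710\right) + \frac{254315}{115599} = \left(\frac{169}{\frac{10103}{36}} - 17710\right) + \frac{254315}{115599} = \left(169 \cdot \frac{36}{10103} - 17710\right) + \frac{254315}{115599} = \left(\frac{6084}{10103} - 17710\right) + \frac{254315}{115599} = - \frac{178918046}{10103} + \frac{254315}{115599} = - \frac{20680177855109}{1167896697}$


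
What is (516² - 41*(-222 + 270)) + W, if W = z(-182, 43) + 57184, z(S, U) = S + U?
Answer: 321333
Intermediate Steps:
W = 57045 (W = (-182 + 43) + 57184 = -139 + 57184 = 57045)
(516² - 41*(-222 + 270)) + W = (516² - 41*(-222 + 270)) + 57045 = (266256 - 41*48) + 57045 = (266256 - 1968) + 57045 = 264288 + 57045 = 321333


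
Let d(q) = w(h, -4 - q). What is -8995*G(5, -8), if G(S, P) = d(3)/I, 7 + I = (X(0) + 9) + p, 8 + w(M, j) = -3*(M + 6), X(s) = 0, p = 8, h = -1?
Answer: 41377/2 ≈ 20689.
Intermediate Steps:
w(M, j) = -26 - 3*M (w(M, j) = -8 - 3*(M + 6) = -8 - 3*(6 + M) = -8 + (-18 - 3*M) = -26 - 3*M)
d(q) = -23 (d(q) = -26 - 3*(-1) = -26 + 3 = -23)
I = 10 (I = -7 + ((0 + 9) + 8) = -7 + (9 + 8) = -7 + 17 = 10)
G(S, P) = -23/10
-8995*G(5, -8) = -8995*(-23/10) = 41377/2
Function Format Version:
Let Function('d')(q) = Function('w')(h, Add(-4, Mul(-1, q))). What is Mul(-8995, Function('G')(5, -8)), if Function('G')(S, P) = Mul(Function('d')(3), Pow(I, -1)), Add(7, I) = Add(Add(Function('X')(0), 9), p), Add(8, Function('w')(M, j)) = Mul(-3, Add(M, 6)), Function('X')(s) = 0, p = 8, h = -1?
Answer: Rational(41377, 2) ≈ 20689.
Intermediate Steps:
Function('w')(M, j) = Add(-26, Mul(-3, M)) (Function('w')(M, j) = Add(-8, Mul(-3, Add(M, 6))) = Add(-8, Mul(-3, Add(6, M))) = Add(-8, Add(-18, Mul(-3, M))) = Add(-26, Mul(-3, M)))
Function('d')(q) = -23 (Function('d')(q) = Add(-26, Mul(-3, -1)) = Add(-26, 3) = -23)
I = 10 (I = Add(-7, Add(Add(0, 9), 8)) = Add(-7, Add(9, 8)) = Add(-7, 17) = 10)
Function('G')(S, P) = Rational(-23, 10) (Function('G')(S, P) = Mul(-23, Pow(10, -1)) = Mul(-23, Rational(1, 10)) = Rational(-23, 10))
Mul(-8995, Function('G')(5, -8)) = Mul(-8995, Rational(-23, 10)) = Rational(41377, 2)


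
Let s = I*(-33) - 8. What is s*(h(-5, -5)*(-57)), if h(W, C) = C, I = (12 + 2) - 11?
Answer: -30495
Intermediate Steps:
I = 3 (I = 14 - 11 = 3)
s = -107 (s = 3*(-33) - 8 = -99 - 8 = -107)
s*(h(-5, -5)*(-57)) = -(-535)*(-57) = -107*285 = -30495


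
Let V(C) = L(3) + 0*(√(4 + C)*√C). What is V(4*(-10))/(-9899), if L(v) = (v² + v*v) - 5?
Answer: -13/9899 ≈ -0.0013133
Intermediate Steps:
L(v) = -5 + 2*v² (L(v) = (v² + v²) - 5 = 2*v² - 5 = -5 + 2*v²)
V(C) = 13 (V(C) = (-5 + 2*3²) + 0*(√(4 + C)*√C) = (-5 + 2*9) + 0*(√C*√(4 + C)) = (-5 + 18) + 0 = 13 + 0 = 13)
V(4*(-10))/(-9899) = 13/(-9899) = 13*(-1/9899) = -13/9899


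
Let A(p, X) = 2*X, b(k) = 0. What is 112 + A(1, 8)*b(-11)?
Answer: 112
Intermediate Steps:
112 + A(1, 8)*b(-11) = 112 + (2*8)*0 = 112 + 16*0 = 112 + 0 = 112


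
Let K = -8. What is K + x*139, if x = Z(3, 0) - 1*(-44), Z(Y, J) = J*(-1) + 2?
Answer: 6386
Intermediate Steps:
Z(Y, J) = 2 - J (Z(Y, J) = -J + 2 = 2 - J)
x = 46 (x = (2 - 1*0) - 1*(-44) = (2 + 0) + 44 = 2 + 44 = 46)
K + x*139 = -8 + 46*139 = -8 + 6394 = 6386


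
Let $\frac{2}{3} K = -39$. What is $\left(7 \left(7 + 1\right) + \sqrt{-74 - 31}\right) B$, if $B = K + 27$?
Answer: $-1764 - \frac{63 i \sqrt{105}}{2} \approx -1764.0 - 322.78 i$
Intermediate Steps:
$K = - \frac{117}{2}$ ($K = \frac{3}{2} \left(-39\right) = - \frac{117}{2} \approx -58.5$)
$B = - \frac{63}{2}$ ($B = - \frac{117}{2} + 27 = - \frac{63}{2} \approx -31.5$)
$\left(7 \left(7 + 1\right) + \sqrt{-74 - 31}\right) B = \left(7 \left(7 + 1\right) + \sqrt{-74 - 31}\right) \left(- \frac{63}{2}\right) = \left(7 \cdot 8 + \sqrt{-105}\right) \left(- \frac{63}{2}\right) = \left(56 + i \sqrt{105}\right) \left(- \frac{63}{2}\right) = -1764 - \frac{63 i \sqrt{105}}{2}$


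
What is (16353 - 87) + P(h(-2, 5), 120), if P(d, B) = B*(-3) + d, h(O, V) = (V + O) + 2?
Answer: 15911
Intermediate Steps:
h(O, V) = 2 + O + V (h(O, V) = (O + V) + 2 = 2 + O + V)
P(d, B) = d - 3*B (P(d, B) = -3*B + d = d - 3*B)
(16353 - 87) + P(h(-2, 5), 120) = (16353 - 87) + ((2 - 2 + 5) - 3*120) = 16266 + (5 - 360) = 16266 - 355 = 15911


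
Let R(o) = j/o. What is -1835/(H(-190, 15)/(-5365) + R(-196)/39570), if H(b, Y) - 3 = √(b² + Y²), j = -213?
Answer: -7507877787067256200/9708900381141279 + 13159443517650808000*√1453/9708900381141279 ≈ 50892.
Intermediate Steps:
H(b, Y) = 3 + √(Y² + b²) (H(b, Y) = 3 + √(b² + Y²) = 3 + √(Y² + b²))
R(o) = -213/o
-1835/(H(-190, 15)/(-5365) + R(-196)/39570) = -1835/((3 + √(15² + (-190)²))/(-5365) - 213/(-196)/39570) = -1835/((3 + √(225 + 36100))*(-1/5365) - 213*(-1/196)*(1/39570)) = -1835/((3 + √36325)*(-1/5365) + (213/196)*(1/39570)) = -1835/((3 + 5*√1453)*(-1/5365) + 71/2585240) = -1835/((-3/5365 - √1453/1073) + 71/2585240) = -1835/(-1474961/2773962520 - √1453/1073)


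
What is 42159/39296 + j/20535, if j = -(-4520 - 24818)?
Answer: 2018601113/806943360 ≈ 2.5015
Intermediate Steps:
j = 29338 (j = -1*(-29338) = 29338)
42159/39296 + j/20535 = 42159/39296 + 29338/20535 = 2018601113/806943360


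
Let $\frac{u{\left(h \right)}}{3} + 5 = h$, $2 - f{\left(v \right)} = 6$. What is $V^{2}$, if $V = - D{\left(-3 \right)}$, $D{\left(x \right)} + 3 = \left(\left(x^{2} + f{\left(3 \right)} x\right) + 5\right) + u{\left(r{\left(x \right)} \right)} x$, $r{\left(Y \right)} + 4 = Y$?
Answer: $17161$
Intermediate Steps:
$r{\left(Y \right)} = -4 + Y$
$f{\left(v \right)} = -4$ ($f{\left(v \right)} = 2 - 6 = -4$)
$u{\left(h \right)} = -15 + 3 h$
$D{\left(x \right)} = 2 + x^{2} - 4 x + x \left(-27 + 3 x\right)$ ($D{\left(x \right)} = -3 + \left(\left(\left(x^{2} - 4 x\right) + 5\right) + \left(-15 + 3 \left(-4 + x\right)\right) x\right) = -3 + \left(\left(5 + x^{2} - 4 x\right) + \left(-15 + \left(-12 + 3 x\right)\right) x\right) = -3 + \left(\left(5 + x^{2} - 4 x\right) + \left(-27 + 3 x\right) x\right) = -3 + \left(\left(5 + x^{2} - 4 x\right) + x \left(-27 + 3 x\right)\right) = -3 + \left(5 + x^{2} - 4 x + x \left(-27 + 3 x\right)\right) = 2 + x^{2} - 4 x + x \left(-27 + 3 x\right)$)
$V = -131$ ($V = - (2 - -93 + 4 \left(-3\right)^{2}) = - (2 + 93 + 4 \cdot 9) = - (2 + 93 + 36) = \left(-1\right) 131 = -131$)
$V^{2} = \left(-131\right)^{2} = 17161$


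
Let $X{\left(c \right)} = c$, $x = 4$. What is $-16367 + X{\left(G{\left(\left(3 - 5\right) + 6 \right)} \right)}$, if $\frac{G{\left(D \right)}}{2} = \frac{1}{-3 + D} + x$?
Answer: $-16357$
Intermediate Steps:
$G{\left(D \right)} = 8 + \frac{2}{-3 + D}$ ($G{\left(D \right)} = 2 \left(\frac{1}{-3 + D} + 4\right) = 2 \left(4 + \frac{1}{-3 + D}\right) = 8 + \frac{2}{-3 + D}$)
$-16367 + X{\left(G{\left(\left(3 - 5\right) + 6 \right)} \right)} = -16367 + \frac{2 \left(-11 + 4 \left(\left(3 - 5\right) + 6\right)\right)}{-3 + \left(\left(3 - 5\right) + 6\right)} = -16367 + \frac{2 \left(-11 + 4 \left(-2 + 6\right)\right)}{-3 + \left(-2 + 6\right)} = -16367 + \frac{2 \left(-11 + 4 \cdot 4\right)}{-3 + 4} = -16367 + \frac{2 \left(-11 + 16\right)}{1} = -16367 + 2 \cdot 1 \cdot 5 = -16367 + 10 = -16357$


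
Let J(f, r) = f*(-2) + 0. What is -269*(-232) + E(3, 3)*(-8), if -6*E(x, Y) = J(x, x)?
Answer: 62400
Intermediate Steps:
J(f, r) = -2*f (J(f, r) = -2*f + 0 = -2*f)
E(x, Y) = x/3 (E(x, Y) = -(-1)*x/3 = x/3)
-269*(-232) + E(3, 3)*(-8) = -269*(-232) + ((⅓)*3)*(-8) = 62408 + 1*(-8) = 62408 - 8 = 62400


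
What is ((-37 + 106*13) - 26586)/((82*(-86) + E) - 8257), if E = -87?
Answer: 8415/5132 ≈ 1.6397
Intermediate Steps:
((-37 + 106*13) - 26586)/((82*(-86) + E) - 8257) = ((-37 + 106*13) - 26586)/((82*(-86) - 87) - 8257) = ((-37 + 1378) - 26586)/((-7052 - 87) - 8257) = (1341 - 26586)/(-7139 - 8257) = -25245/(-15396) = -25245*(-1/15396) = 8415/5132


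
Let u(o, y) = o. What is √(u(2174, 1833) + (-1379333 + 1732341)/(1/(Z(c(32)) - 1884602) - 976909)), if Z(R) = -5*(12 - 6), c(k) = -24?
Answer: √7367984279096892433886816670/1841113962489 ≈ 46.622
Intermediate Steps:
Z(R) = -30 (Z(R) = -5*6 = -30)
√(u(2174, 1833) + (-1379333 + 1732341)/(1/(Z(c(32)) - 1884602) - 976909)) = √(2174 + (-1379333 + 1732341)/(1/(-30 - 1884602) - 976909)) = √(2174 + 353008/(1/(-1884632) - 976909)) = √(2174 + 353008/(-1/1884632 - 976909)) = √(2174 + 353008/(-1841113962489/1884632)) = √(2174 + 353008*(-1884632/1841113962489)) = √(2174 - 665290173056/1841113962489) = √(4001916464278030/1841113962489) = √7367984279096892433886816670/1841113962489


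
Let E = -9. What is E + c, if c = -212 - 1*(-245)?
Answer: 24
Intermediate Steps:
c = 33 (c = -212 + 245 = 33)
E + c = -9 + 33 = 24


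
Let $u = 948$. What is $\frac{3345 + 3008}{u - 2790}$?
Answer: $- \frac{6353}{1842} \approx -3.449$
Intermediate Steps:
$\frac{3345 + 3008}{u - 2790} = \frac{3345 + 3008}{948 - 2790} = \frac{6353}{-1842} = 6353 \left(- \frac{1}{1842}\right) = - \frac{6353}{1842}$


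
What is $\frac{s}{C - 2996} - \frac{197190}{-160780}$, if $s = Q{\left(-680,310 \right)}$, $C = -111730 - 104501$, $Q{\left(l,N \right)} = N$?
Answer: $\frac{4317953033}{3524731706} \approx 1.225$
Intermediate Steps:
$C = -216231$
$s = 310$
$\frac{s}{C - 2996} - \frac{197190}{-160780} = \frac{310}{-216231 - 2996} - \frac{197190}{-160780} = \frac{310}{-216231 - 2996} - - \frac{19719}{16078} = \frac{310}{-219227} + \frac{19719}{16078} = 310 \left(- \frac{1}{219227}\right) + \frac{19719}{16078} = - \frac{310}{219227} + \frac{19719}{16078} = \frac{4317953033}{3524731706}$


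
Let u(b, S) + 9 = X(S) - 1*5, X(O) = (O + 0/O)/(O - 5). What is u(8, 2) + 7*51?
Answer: 1027/3 ≈ 342.33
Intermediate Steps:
X(O) = O/(-5 + O) (X(O) = (O + 0)/(-5 + O) = O/(-5 + O))
u(b, S) = -14 + S/(-5 + S) (u(b, S) = -9 + (S/(-5 + S) - 1*5) = -9 + (S/(-5 + S) - 5) = -9 + (-5 + S/(-5 + S)) = -14 + S/(-5 + S))
u(8, 2) + 7*51 = (70 - 13*2)/(-5 + 2) + 7*51 = (70 - 26)/(-3) + 357 = -1/3*44 + 357 = -44/3 + 357 = 1027/3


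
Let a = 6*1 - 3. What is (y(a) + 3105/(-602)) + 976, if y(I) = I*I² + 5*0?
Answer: 600701/602 ≈ 997.84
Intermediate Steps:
a = 3 (a = 6 - 3 = 3)
y(I) = I³ (y(I) = I³ + 0 = I³)
(y(a) + 3105/(-602)) + 976 = (3³ + 3105/(-602)) + 976 = (27 + 3105*(-1/602)) + 976 = (27 - 3105/602) + 976 = 13149/602 + 976 = 600701/602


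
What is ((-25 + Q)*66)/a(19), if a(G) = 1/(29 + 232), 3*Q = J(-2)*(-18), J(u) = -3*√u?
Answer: -430650 + 310068*I*√2 ≈ -4.3065e+5 + 4.385e+5*I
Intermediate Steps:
Q = 18*I*√2 (Q = (-3*I*√2*(-18))/3 = (54*I*√2)/3 = 18*I*√2 ≈ 25.456*I)
a(G) = 1/261
((-25 + Q)*66)/a(19) = ((-25 + 18*I*√2)*66)/(1/261) = (-1650 + 1188*I*√2)*261 = -430650 + 310068*I*√2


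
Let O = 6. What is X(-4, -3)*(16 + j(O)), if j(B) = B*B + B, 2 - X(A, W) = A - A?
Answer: 116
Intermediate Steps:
X(A, W) = 2 (X(A, W) = 2 - (A - A) = 2 - 1*0 = 2 + 0 = 2)
j(B) = B + B**2 (j(B) = B**2 + B = B + B**2)
X(-4, -3)*(16 + j(O)) = 2*(16 + 6*(1 + 6)) = 2*(16 + 6*7) = 2*(16 + 42) = 2*58 = 116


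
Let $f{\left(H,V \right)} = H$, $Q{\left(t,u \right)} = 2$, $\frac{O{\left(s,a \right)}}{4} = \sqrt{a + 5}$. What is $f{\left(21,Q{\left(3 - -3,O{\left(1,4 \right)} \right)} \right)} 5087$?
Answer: $106827$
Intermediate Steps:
$O{\left(s,a \right)} = 4 \sqrt{5 + a}$ ($O{\left(s,a \right)} = 4 \sqrt{a + 5} = 4 \sqrt{5 + a}$)
$f{\left(21,Q{\left(3 - -3,O{\left(1,4 \right)} \right)} \right)} 5087 = 21 \cdot 5087 = 106827$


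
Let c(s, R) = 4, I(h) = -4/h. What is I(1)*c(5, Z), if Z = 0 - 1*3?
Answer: -16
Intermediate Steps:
Z = -3 (Z = 0 - 3 = -3)
I(1)*c(5, Z) = -4/1*4 = -4*1*4 = -4*4 = -16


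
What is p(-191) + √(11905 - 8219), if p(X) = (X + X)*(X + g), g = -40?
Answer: 88242 + √3686 ≈ 88303.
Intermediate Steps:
p(X) = 2*X*(-40 + X) (p(X) = (X + X)*(X - 40) = (2*X)*(-40 + X) = 2*X*(-40 + X))
p(-191) + √(11905 - 8219) = 2*(-191)*(-40 - 191) + √(11905 - 8219) = 2*(-191)*(-231) + √3686 = 88242 + √3686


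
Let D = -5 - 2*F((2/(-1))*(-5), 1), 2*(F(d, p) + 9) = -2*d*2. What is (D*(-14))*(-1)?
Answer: 742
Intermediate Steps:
F(d, p) = -9 - 2*d (F(d, p) = -9 + (-2*d*2)/2 = -9 + (-4*d)/2 = -9 - 2*d)
D = 53 (D = -5 - 2*(-9 - 2*2/(-1)*(-5)) = -5 - 2*(-9 - 2*2*(-1)*(-5)) = -5 - 2*(-9 - (-4)*(-5)) = -5 - 2*(-9 - 2*10) = -5 - 2*(-9 - 20) = -5 - 2*(-29) = -5 + 58 = 53)
(D*(-14))*(-1) = (53*(-14))*(-1) = -742*(-1) = 742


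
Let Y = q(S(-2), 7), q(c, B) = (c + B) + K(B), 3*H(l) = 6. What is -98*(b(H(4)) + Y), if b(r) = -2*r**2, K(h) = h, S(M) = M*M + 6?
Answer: -1568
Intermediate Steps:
S(M) = 6 + M**2 (S(M) = M**2 + 6 = 6 + M**2)
H(l) = 2 (H(l) = (1/3)*6 = 2)
q(c, B) = c + 2*B (q(c, B) = (c + B) + B = (B + c) + B = c + 2*B)
Y = 24 (Y = (6 + (-2)**2) + 2*7 = (6 + 4) + 14 = 10 + 14 = 24)
-98*(b(H(4)) + Y) = -98*(-2*2**2 + 24) = -98*(-2*4 + 24) = -98*(-8 + 24) = -98*16 = -1568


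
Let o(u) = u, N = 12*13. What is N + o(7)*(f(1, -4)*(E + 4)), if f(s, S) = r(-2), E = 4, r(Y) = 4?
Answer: 380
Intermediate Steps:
f(s, S) = 4
N = 156
N + o(7)*(f(1, -4)*(E + 4)) = 156 + 7*(4*(4 + 4)) = 156 + 7*(4*8) = 156 + 7*32 = 156 + 224 = 380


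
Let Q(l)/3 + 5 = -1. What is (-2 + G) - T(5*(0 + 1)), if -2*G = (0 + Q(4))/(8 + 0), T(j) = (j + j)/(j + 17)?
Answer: -117/88 ≈ -1.3295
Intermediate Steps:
T(j) = 2*j/(17 + j) (T(j) = (2*j)/(17 + j) = 2*j/(17 + j))
Q(l) = -18 (Q(l) = -15 + 3*(-1) = -15 - 3 = -18)
G = 9/8 (G = -(0 - 18)/(2*(8 + 0)) = -(-9)/8 = -½*(-9/4) = 9/8 ≈ 1.1250)
(-2 + G) - T(5*(0 + 1)) = (-2 + 9/8) - 2*5*(0 + 1)/(17 + 5*(0 + 1)) = -7/8 - 2*5*1/(17 + 5*1) = -7/8 - 2*5/(17 + 5) = -7/8 - 2*5/22 = -7/8 - 1*5/11 = -7/8 - 5/11 = -117/88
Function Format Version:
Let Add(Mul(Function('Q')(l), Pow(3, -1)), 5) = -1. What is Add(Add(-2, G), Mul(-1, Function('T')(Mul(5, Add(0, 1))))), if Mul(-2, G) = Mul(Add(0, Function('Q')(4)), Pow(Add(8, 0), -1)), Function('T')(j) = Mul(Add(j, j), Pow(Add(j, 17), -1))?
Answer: Rational(-117, 88) ≈ -1.3295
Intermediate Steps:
Function('T')(j) = Mul(2, j, Pow(Add(17, j), -1)) (Function('T')(j) = Mul(Mul(2, j), Pow(Add(17, j), -1)) = Mul(2, j, Pow(Add(17, j), -1)))
Function('Q')(l) = -18 (Function('Q')(l) = Add(-15, Mul(3, -1)) = Add(-15, -3) = -18)
G = Rational(9, 8) (G = Mul(Rational(-1, 2), Mul(Add(0, -18), Pow(Add(8, 0), -1))) = Mul(Rational(-1, 2), Mul(-18, Pow(8, -1))) = Mul(Rational(-1, 2), Mul(-18, Rational(1, 8))) = Mul(Rational(-1, 2), Rational(-9, 4)) = Rational(9, 8) ≈ 1.1250)
Add(Add(-2, G), Mul(-1, Function('T')(Mul(5, Add(0, 1))))) = Add(Add(-2, Rational(9, 8)), Mul(-1, Mul(2, Mul(5, Add(0, 1)), Pow(Add(17, Mul(5, Add(0, 1))), -1)))) = Add(Rational(-7, 8), Mul(-1, Mul(2, Mul(5, 1), Pow(Add(17, Mul(5, 1)), -1)))) = Add(Rational(-7, 8), Mul(-1, Mul(2, 5, Pow(Add(17, 5), -1)))) = Add(Rational(-7, 8), Mul(-1, Mul(2, 5, Pow(22, -1)))) = Add(Rational(-7, 8), Mul(-1, Mul(2, 5, Rational(1, 22)))) = Add(Rational(-7, 8), Mul(-1, Rational(5, 11))) = Add(Rational(-7, 8), Rational(-5, 11)) = Rational(-117, 88)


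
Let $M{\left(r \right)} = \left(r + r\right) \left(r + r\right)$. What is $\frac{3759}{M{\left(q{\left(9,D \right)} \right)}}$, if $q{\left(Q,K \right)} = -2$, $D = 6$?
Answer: $\frac{3759}{16} \approx 234.94$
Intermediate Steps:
$M{\left(r \right)} = 4 r^{2}$ ($M{\left(r \right)} = 2 r 2 r = 4 r^{2}$)
$\frac{3759}{M{\left(q{\left(9,D \right)} \right)}} = \frac{3759}{4 \left(-2\right)^{2}} = \frac{3759}{4 \cdot 4} = \frac{3759}{16}$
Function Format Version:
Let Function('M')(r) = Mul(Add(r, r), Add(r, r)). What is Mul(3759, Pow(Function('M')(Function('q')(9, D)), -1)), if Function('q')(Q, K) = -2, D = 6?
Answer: Rational(3759, 16) ≈ 234.94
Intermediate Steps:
Function('M')(r) = Mul(4, Pow(r, 2)) (Function('M')(r) = Mul(Mul(2, r), Mul(2, r)) = Mul(4, Pow(r, 2)))
Mul(3759, Pow(Function('M')(Function('q')(9, D)), -1)) = Mul(3759, Pow(Mul(4, Pow(-2, 2)), -1)) = Mul(3759, Pow(Mul(4, 4), -1)) = Mul(3759, Pow(16, -1)) = Mul(3759, Rational(1, 16)) = Rational(3759, 16)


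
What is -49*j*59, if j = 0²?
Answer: 0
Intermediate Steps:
j = 0
-49*j*59 = -49*0*59 = 0*59 = 0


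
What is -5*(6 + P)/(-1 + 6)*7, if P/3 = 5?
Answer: -147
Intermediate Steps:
P = 15 (P = 3*5 = 15)
-5*(6 + P)/(-1 + 6)*7 = -5*(6 + 15)/(-1 + 6)*7 = -105/5*7 = -5*21/5*7 = -21*7 = -147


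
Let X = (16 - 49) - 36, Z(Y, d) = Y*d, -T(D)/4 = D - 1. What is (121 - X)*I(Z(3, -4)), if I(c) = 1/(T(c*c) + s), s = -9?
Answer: -190/581 ≈ -0.32702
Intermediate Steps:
T(D) = 4 - 4*D (T(D) = -4*(D - 1) = -4*(-1 + D) = 4 - 4*D)
I(c) = 1/(-5 - 4*c²) (I(c) = 1/((4 - 4*c*c) - 9) = 1/((4 - 4*c²) - 9) = 1/(-5 - 4*c²))
X = -69 (X = -33 - 36 = -69)
(121 - X)*I(Z(3, -4)) = (121 - 1*(-69))*(-1/(5 + 4*(3*(-4))²)) = (121 + 69)*(-1/(5 + 4*(-12)²)) = 190*(-1/(5 + 4*144)) = 190*(-1/(5 + 576)) = 190*(-1/581) = -190/581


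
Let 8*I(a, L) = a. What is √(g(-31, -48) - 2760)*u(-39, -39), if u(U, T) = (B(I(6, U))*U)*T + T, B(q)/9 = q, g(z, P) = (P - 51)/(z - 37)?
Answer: 40911*I*√3188877/136 ≈ 5.3718e+5*I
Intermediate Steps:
g(z, P) = (-51 + P)/(-37 + z)
I(a, L) = a/8
B(q) = 9*q
u(U, T) = T + 27*T*U/4 (u(U, T) = ((9*((⅛)*6))*U)*T + T = ((9*(¾))*U)*T + T = (27*U/4)*T + T = 27*T*U/4 + T = T + 27*T*U/4)
√(g(-31, -48) - 2760)*u(-39, -39) = √((-51 - 48)/(-37 - 31) - 2760)*((¼)*(-39)*(4 + 27*(-39))) = √(-99/(-68) - 2760)*((¼)*(-39)*(4 - 1053)) = √(-1/68*(-99) - 2760)*((¼)*(-39)*(-1049)) = √(99/68 - 2760)*(40911/4) = √(-187581/68)*(40911/4) = (I*√3188877/34)*(40911/4) = 40911*I*√3188877/136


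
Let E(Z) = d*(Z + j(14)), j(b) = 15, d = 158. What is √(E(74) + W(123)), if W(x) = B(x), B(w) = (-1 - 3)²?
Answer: √14078 ≈ 118.65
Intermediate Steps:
E(Z) = 2370 + 158*Z (E(Z) = 158*(Z + 15) = 158*(15 + Z) = 2370 + 158*Z)
B(w) = 16 (B(w) = (-4)² = 16)
W(x) = 16
√(E(74) + W(123)) = √((2370 + 158*74) + 16) = √((2370 + 11692) + 16) = √(14062 + 16) = √14078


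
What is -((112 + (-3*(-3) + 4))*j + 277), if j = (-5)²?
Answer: -3402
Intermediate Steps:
j = 25
-((112 + (-3*(-3) + 4))*j + 277) = -((112 + (-3*(-3) + 4))*25 + 277) = -((112 + (9 + 4))*25 + 277) = -((112 + 13)*25 + 277) = -(125*25 + 277) = -(3125 + 277) = -1*3402 = -3402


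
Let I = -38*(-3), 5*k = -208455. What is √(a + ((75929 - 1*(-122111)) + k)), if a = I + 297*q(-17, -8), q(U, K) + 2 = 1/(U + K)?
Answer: 2*√974107/5 ≈ 394.79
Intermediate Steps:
k = -41691 (k = (⅕)*(-208455) = -41691)
q(U, K) = -2 + 1/(K + U) (q(U, K) = -2 + 1/(U + K) = -2 + 1/(K + U))
I = 114
a = -12297/25 (a = 114 + 297*((1 - 2*(-8) - 2*(-17))/(-8 - 17)) = 114 + 297*((1 + 16 + 34)/(-25)) = 114 + 297*(-1/25*51) = 114 + 297*(-51/25) = 114 - 15147/25 = -12297/25 ≈ -491.88)
√(a + ((75929 - 1*(-122111)) + k)) = √(-12297/25 + ((75929 - 1*(-122111)) - 41691)) = √(-12297/25 + ((75929 + 122111) - 41691)) = √(-12297/25 + (198040 - 41691)) = √(-12297/25 + 156349) = √(3896428/25) = 2*√974107/5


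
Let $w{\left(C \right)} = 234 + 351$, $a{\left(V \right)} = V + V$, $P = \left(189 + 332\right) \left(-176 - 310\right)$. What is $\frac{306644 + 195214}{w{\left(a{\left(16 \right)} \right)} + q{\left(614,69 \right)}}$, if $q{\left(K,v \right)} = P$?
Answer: $- \frac{55762}{28069} \approx -1.9866$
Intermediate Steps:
$P = -253206$ ($P = 521 \left(-486\right) = -253206$)
$q{\left(K,v \right)} = -253206$
$a{\left(V \right)} = 2 V$
$w{\left(C \right)} = 585$
$\frac{306644 + 195214}{w{\left(a{\left(16 \right)} \right)} + q{\left(614,69 \right)}} = \frac{306644 + 195214}{585 - 253206} = \frac{501858}{-252621} = 501858 \left(- \frac{1}{252621}\right) = - \frac{55762}{28069}$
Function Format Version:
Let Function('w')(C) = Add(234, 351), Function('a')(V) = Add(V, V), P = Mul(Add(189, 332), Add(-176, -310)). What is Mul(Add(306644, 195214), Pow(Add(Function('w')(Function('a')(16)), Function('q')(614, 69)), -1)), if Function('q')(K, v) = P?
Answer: Rational(-55762, 28069) ≈ -1.9866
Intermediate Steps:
P = -253206 (P = Mul(521, -486) = -253206)
Function('q')(K, v) = -253206
Function('a')(V) = Mul(2, V)
Function('w')(C) = 585
Mul(Add(306644, 195214), Pow(Add(Function('w')(Function('a')(16)), Function('q')(614, 69)), -1)) = Mul(Add(306644, 195214), Pow(Add(585, -253206), -1)) = Mul(501858, Pow(-252621, -1)) = Mul(501858, Rational(-1, 252621)) = Rational(-55762, 28069)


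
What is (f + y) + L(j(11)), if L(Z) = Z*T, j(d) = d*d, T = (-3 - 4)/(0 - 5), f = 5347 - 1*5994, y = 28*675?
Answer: 92112/5 ≈ 18422.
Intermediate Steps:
y = 18900
f = -647 (f = 5347 - 5994 = -647)
T = 7/5 (T = -7/(-5) = -7*(-⅕) = 7/5 ≈ 1.4000)
j(d) = d²
L(Z) = 7*Z/5 (L(Z) = Z*(7/5) = 7*Z/5)
(f + y) + L(j(11)) = (-647 + 18900) + (7/5)*11² = 18253 + (7/5)*121 = 18253 + 847/5 = 92112/5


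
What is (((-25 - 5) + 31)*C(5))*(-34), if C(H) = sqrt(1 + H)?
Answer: -34*sqrt(6) ≈ -83.283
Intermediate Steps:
(((-25 - 5) + 31)*C(5))*(-34) = (((-25 - 5) + 31)*sqrt(1 + 5))*(-34) = ((-30 + 31)*sqrt(6))*(-34) = (1*sqrt(6))*(-34) = sqrt(6)*(-34) = -34*sqrt(6)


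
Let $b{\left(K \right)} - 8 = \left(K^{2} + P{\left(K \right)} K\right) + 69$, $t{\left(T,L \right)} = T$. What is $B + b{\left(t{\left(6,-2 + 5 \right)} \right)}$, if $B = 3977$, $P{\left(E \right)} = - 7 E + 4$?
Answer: $3862$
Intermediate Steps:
$P{\left(E \right)} = 4 - 7 E$
$b{\left(K \right)} = 77 + K^{2} + K \left(4 - 7 K\right)$ ($b{\left(K \right)} = 8 + \left(\left(K^{2} + \left(4 - 7 K\right) K\right) + 69\right) = 8 + \left(\left(K^{2} + K \left(4 - 7 K\right)\right) + 69\right) = 8 + \left(69 + K^{2} + K \left(4 - 7 K\right)\right) = 77 + K^{2} + K \left(4 - 7 K\right)$)
$B + b{\left(t{\left(6,-2 + 5 \right)} \right)} = 3977 + \left(77 - 6 \cdot 6^{2} + 4 \cdot 6\right) = 3977 + \left(77 - 216 + 24\right) = 3977 - 115 = 3862$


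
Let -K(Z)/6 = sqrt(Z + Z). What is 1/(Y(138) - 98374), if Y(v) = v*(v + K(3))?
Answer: -39665/3144567698 + 207*sqrt(6)/1572283849 ≈ -1.2291e-5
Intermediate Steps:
K(Z) = -6*sqrt(2)*sqrt(Z) (K(Z) = -6*sqrt(Z + Z) = -6*sqrt(2)*sqrt(Z))
Y(v) = v*(v - 6*sqrt(6)) (Y(v) = v*(v - 6*sqrt(2)*sqrt(3)) = v*(v - 6*sqrt(6)))
1/(Y(138) - 98374) = 1/(138*(138 - 6*sqrt(6)) - 98374) = 1/((19044 - 828*sqrt(6)) - 98374) = 1/(-79330 - 828*sqrt(6))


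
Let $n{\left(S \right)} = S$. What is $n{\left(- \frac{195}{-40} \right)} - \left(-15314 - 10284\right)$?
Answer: $\frac{204823}{8} \approx 25603.0$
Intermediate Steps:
$n{\left(- \frac{195}{-40} \right)} - \left(-15314 - 10284\right) = - \frac{195}{-40} - \left(-15314 - 10284\right) = \left(-195\right) \left(- \frac{1}{40}\right) - -25598 = \frac{39}{8} + 25598 = \frac{204823}{8}$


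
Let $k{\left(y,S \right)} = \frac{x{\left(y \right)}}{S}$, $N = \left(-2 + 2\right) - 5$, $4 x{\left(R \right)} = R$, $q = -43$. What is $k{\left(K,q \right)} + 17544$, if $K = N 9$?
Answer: $\frac{3017613}{172} \approx 17544.0$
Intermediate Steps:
$x{\left(R \right)} = \frac{R}{4}$
$N = -5$ ($N = 0 - 5 = -5$)
$K = -45$ ($K = \left(-5\right) 9 = -45$)
$k{\left(y,S \right)} = \frac{y}{4 S}$ ($k{\left(y,S \right)} = \frac{\frac{1}{4} y}{S} = \frac{y}{4 S}$)
$k{\left(K,q \right)} + 17544 = \frac{1}{4} \left(-45\right) \frac{1}{-43} + 17544 = \frac{1}{4} \left(-45\right) \left(- \frac{1}{43}\right) + 17544 = \frac{45}{172} + 17544 = \frac{3017613}{172}$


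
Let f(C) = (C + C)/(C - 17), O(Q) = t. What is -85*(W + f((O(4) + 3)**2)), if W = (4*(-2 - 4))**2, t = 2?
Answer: -197965/4 ≈ -49491.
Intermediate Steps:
O(Q) = 2
W = 576 (W = (4*(-6))**2 = (-24)**2 = 576)
f(C) = 2*C/(-17 + C) (f(C) = (2*C)/(-17 + C) = 2*C/(-17 + C))
-85*(W + f((O(4) + 3)**2)) = -85*(576 + 2*(2 + 3)**2/(-17 + (2 + 3)**2)) = -85*(576 + 2*5**2/(-17 + 5**2)) = -85*(576 + 2*25/(-17 + 25)) = -85*(576 + 2*25/8) = -85*(576 + 2*25*(1/8)) = -85*(576 + 25/4) = -85*2329/4 = -197965/4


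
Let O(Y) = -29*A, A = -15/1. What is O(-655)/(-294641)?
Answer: -435/294641 ≈ -0.0014764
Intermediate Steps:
A = -15 (A = -15*1 = -15)
O(Y) = 435 (O(Y) = -29*(-15) = 435)
O(-655)/(-294641) = 435/(-294641) = 435*(-1/294641) = -435/294641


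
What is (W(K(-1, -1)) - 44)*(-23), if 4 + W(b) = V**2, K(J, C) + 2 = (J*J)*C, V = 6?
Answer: 276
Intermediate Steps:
K(J, C) = -2 + C*J**2 (K(J, C) = -2 + (J*J)*C = -2 + J**2*C = -2 + C*J**2)
W(b) = 32 (W(b) = -4 + 6**2 = -4 + 36 = 32)
(W(K(-1, -1)) - 44)*(-23) = (32 - 44)*(-23) = -12*(-23) = 276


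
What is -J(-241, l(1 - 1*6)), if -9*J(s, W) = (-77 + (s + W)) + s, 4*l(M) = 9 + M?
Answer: -62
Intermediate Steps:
l(M) = 9/4 + M/4 (l(M) = (9 + M)/4 = 9/4 + M/4)
J(s, W) = 77/9 - 2*s/9 - W/9 (J(s, W) = -((-77 + (s + W)) + s)/9 = -((-77 + (W + s)) + s)/9 = -((-77 + W + s) + s)/9 = -(-77 + W + 2*s)/9 = 77/9 - 2*s/9 - W/9)
-J(-241, l(1 - 1*6)) = -(77/9 - 2/9*(-241) - (9/4 + (1 - 1*6)/4)/9) = -(77/9 + 482/9 - (9/4 + (1 - 6)/4)/9) = -(77/9 + 482/9 - (9/4 + (¼)*(-5))/9) = -(77/9 + 482/9 - (9/4 - 5/4)/9) = -(77/9 + 482/9 - ⅑*1) = -(77/9 + 482/9 - ⅑) = -1*62 = -62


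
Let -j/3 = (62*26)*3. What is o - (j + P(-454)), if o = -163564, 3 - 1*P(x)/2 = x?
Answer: -149970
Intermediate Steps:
j = -14508 (j = -3*62*26*3 = -4836*3 = -3*4836 = -14508)
P(x) = 6 - 2*x
o - (j + P(-454)) = -163564 - (-14508 + (6 - 2*(-454))) = -163564 - (-14508 + (6 + 908)) = -163564 - (-14508 + 914) = -163564 - 1*(-13594) = -163564 + 13594 = -149970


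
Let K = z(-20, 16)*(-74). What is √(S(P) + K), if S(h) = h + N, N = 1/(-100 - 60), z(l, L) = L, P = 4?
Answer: I*√1888010/40 ≈ 34.351*I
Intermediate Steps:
N = -1/160 (N = 1/(-160) = -1/160 ≈ -0.0062500)
K = -1184 (K = 16*(-74) = -1184)
S(h) = -1/160 + h (S(h) = h - 1/160 = -1/160 + h)
√(S(P) + K) = √((-1/160 + 4) - 1184) = √(639/160 - 1184) = √(-188801/160) = I*√1888010/40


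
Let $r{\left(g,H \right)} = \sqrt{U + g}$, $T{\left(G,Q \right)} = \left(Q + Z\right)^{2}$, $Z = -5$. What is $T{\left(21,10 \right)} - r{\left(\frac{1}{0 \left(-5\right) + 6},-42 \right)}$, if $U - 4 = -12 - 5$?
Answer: $25 - \frac{i \sqrt{462}}{6} \approx 25.0 - 3.5824 i$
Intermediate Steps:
$T{\left(G,Q \right)} = \left(-5 + Q\right)^{2}$ ($T{\left(G,Q \right)} = \left(Q - 5\right)^{2} = \left(-5 + Q\right)^{2}$)
$U = -13$ ($U = 4 - 17 = -13$)
$r{\left(g,H \right)} = \sqrt{-13 + g}$
$T{\left(21,10 \right)} - r{\left(\frac{1}{0 \left(-5\right) + 6},-42 \right)} = \left(-5 + 10\right)^{2} - \sqrt{-13 + \frac{1}{0 \left(-5\right) + 6}} = 5^{2} - \sqrt{-13 + \frac{1}{0 + 6}} = 25 - \sqrt{-13 + \frac{1}{6}} = 25 - \sqrt{- \frac{77}{6}} = 25 - \frac{i \sqrt{462}}{6}$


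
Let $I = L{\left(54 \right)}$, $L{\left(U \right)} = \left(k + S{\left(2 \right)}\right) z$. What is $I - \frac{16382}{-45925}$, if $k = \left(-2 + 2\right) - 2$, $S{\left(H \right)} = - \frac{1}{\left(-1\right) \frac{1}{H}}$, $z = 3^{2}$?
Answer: $\frac{16382}{45925} \approx 0.35671$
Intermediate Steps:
$z = 9$
$S{\left(H \right)} = H$ ($S{\left(H \right)} = - \left(-1\right) H = H$)
$k = -2$ ($k = 0 - 2 = -2$)
$L{\left(U \right)} = 0$ ($L{\left(U \right)} = \left(-2 + 2\right) 9 = 0 \cdot 9 = 0$)
$I = 0$
$I - \frac{16382}{-45925} = 0 - \frac{16382}{-45925} = 0 - 16382 \left(- \frac{1}{45925}\right) = 0 - - \frac{16382}{45925} = 0 + \frac{16382}{45925} = \frac{16382}{45925}$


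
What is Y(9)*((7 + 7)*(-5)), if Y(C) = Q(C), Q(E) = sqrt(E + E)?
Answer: -210*sqrt(2) ≈ -296.98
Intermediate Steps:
Q(E) = sqrt(2)*sqrt(E) (Q(E) = sqrt(2*E) = sqrt(2)*sqrt(E))
Y(C) = sqrt(2)*sqrt(C)
Y(9)*((7 + 7)*(-5)) = (sqrt(2)*sqrt(9))*((7 + 7)*(-5)) = (sqrt(2)*3)*(14*(-5)) = (3*sqrt(2))*(-70) = -210*sqrt(2)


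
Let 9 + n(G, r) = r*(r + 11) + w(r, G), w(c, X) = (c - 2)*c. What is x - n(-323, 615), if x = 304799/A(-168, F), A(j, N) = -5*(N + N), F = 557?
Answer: -4244511119/5570 ≈ -7.6203e+5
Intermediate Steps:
w(c, X) = c*(-2 + c) (w(c, X) = (-2 + c)*c = c*(-2 + c))
A(j, N) = -10*N
n(G, r) = -9 + r*(-2 + r) + r*(11 + r) (n(G, r) = -9 + (r*(r + 11) + r*(-2 + r)) = -9 + (r*(11 + r) + r*(-2 + r)) = -9 + (r*(-2 + r) + r*(11 + r)) = -9 + r*(-2 + r) + r*(11 + r))
x = -304799/5570 (x = 304799/((-10*557)) = 304799/(-5570) = 304799*(-1/5570) = -304799/5570 ≈ -54.722)
x - n(-323, 615) = -304799/5570 - (-9 + 2*615² + 9*615) = -304799/5570 - (-9 + 2*378225 + 5535) = -304799/5570 - (-9 + 756450 + 5535) = -304799/5570 - 1*761976 = -304799/5570 - 761976 = -4244511119/5570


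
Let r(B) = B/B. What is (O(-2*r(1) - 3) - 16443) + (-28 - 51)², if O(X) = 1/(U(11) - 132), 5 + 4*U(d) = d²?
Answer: -1050807/103 ≈ -10202.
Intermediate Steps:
r(B) = 1
U(d) = -5/4 + d²/4
O(X) = -1/103 (O(X) = 1/((-5/4 + (¼)*11²) - 132) = 1/((-5/4 + (¼)*121) - 132) = 1/((-5/4 + 121/4) - 132) = 1/(29 - 132) = 1/(-103) = -1/103)
(O(-2*r(1) - 3) - 16443) + (-28 - 51)² = (-1/103 - 16443) + (-28 - 51)² = -1693630/103 + (-79)² = -1693630/103 + 6241 = -1050807/103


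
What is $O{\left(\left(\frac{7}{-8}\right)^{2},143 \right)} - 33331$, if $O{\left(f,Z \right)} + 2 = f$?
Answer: $- \frac{2133263}{64} \approx -33332.0$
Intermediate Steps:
$O{\left(f,Z \right)} = -2 + f$
$O{\left(\left(\frac{7}{-8}\right)^{2},143 \right)} - 33331 = \left(-2 + \left(\frac{7}{-8}\right)^{2}\right) - 33331 = \left(-2 + \left(7 \left(- \frac{1}{8}\right)\right)^{2}\right) - 33331 = \left(-2 + \left(- \frac{7}{8}\right)^{2}\right) - 33331 = \left(-2 + \frac{49}{64}\right) - 33331 = - \frac{79}{64} - 33331 = - \frac{2133263}{64}$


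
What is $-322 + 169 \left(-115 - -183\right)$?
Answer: $11170$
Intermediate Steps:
$-322 + 169 \left(-115 - -183\right) = -322 + 169 \left(-115 + 183\right) = -322 + 169 \cdot 68 = -322 + 11492 = 11170$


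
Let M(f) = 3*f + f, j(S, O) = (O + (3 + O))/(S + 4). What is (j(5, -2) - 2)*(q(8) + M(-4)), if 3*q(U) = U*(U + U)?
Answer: -1520/27 ≈ -56.296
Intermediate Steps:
q(U) = 2*U²/3 (q(U) = (U*(U + U))/3 = (U*(2*U))/3 = (2*U²)/3 = 2*U²/3)
j(S, O) = (3 + 2*O)/(4 + S)
M(f) = 4*f
(j(5, -2) - 2)*(q(8) + M(-4)) = ((3 + 2*(-2))/(4 + 5) - 2)*((⅔)*8² + 4*(-4)) = ((3 - 4)/9 - 2)*((⅔)*64 - 16) = ((⅑)*(-1) - 2)*(128/3 - 16) = (-⅑ - 2)*(80/3) = -19/9*80/3 = -1520/27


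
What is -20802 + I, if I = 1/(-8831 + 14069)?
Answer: -108960875/5238 ≈ -20802.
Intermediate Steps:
I = 1/5238 ≈ 0.00019091
-20802 + I = -20802 + 1/5238 = -108960875/5238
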